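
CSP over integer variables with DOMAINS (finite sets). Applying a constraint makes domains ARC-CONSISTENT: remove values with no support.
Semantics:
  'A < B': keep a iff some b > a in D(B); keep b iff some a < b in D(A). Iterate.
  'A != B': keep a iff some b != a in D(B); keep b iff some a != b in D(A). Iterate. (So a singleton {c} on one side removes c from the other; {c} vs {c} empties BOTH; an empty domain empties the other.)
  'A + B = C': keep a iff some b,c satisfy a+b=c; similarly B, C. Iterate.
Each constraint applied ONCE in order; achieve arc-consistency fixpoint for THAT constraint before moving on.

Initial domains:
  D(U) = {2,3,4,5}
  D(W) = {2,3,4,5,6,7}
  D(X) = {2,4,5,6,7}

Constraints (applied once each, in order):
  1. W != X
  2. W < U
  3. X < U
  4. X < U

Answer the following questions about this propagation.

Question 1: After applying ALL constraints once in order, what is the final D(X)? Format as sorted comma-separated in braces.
Answer: {2,4}

Derivation:
Constraint 1 (W != X) on D(W)={2,3,4,5,6,7} D(X)={2,4,5,6,7}: no change
Constraint 2 (W < U) on D(W)={2,3,4,5,6,7} D(U)={2,3,4,5}: W {2,3,4,5,6,7}->{2,3,4}; U {2,3,4,5}->{3,4,5}
Constraint 3 (X < U) on D(X)={2,4,5,6,7} D(U)={3,4,5}: X {2,4,5,6,7}->{2,4}
Constraint 4 (X < U) on D(X)={2,4} D(U)={3,4,5}: no change
So after all 4 constraints: D(X) = {2,4}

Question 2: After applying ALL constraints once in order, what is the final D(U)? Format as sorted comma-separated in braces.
Answer: {3,4,5}

Derivation:
Constraint 1 (W != X) on D(W)={2,3,4,5,6,7} D(X)={2,4,5,6,7}: no change
Constraint 2 (W < U) on D(W)={2,3,4,5,6,7} D(U)={2,3,4,5}: W {2,3,4,5,6,7}->{2,3,4}; U {2,3,4,5}->{3,4,5}
Constraint 3 (X < U) on D(X)={2,4,5,6,7} D(U)={3,4,5}: X {2,4,5,6,7}->{2,4}
Constraint 4 (X < U) on D(X)={2,4} D(U)={3,4,5}: no change
So after all 4 constraints: D(U) = {3,4,5}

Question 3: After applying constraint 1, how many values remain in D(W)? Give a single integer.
Constraint 1 (W != X) on D(W)={2,3,4,5,6,7} D(X)={2,4,5,6,7}: no change
So after constraint 1: D(W)={2,3,4,5,6,7}, size = 6

Answer: 6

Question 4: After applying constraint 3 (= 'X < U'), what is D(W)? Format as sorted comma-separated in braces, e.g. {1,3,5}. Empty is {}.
Answer: {2,3,4}

Derivation:
Constraint 1 (W != X) on D(W)={2,3,4,5,6,7} D(X)={2,4,5,6,7}: no change
Constraint 2 (W < U) on D(W)={2,3,4,5,6,7} D(U)={2,3,4,5}: W {2,3,4,5,6,7}->{2,3,4}; U {2,3,4,5}->{3,4,5}
Constraint 3 (X < U) on D(X)={2,4,5,6,7} D(U)={3,4,5}: X {2,4,5,6,7}->{2,4}
So after constraint 3: D(W) = {2,3,4}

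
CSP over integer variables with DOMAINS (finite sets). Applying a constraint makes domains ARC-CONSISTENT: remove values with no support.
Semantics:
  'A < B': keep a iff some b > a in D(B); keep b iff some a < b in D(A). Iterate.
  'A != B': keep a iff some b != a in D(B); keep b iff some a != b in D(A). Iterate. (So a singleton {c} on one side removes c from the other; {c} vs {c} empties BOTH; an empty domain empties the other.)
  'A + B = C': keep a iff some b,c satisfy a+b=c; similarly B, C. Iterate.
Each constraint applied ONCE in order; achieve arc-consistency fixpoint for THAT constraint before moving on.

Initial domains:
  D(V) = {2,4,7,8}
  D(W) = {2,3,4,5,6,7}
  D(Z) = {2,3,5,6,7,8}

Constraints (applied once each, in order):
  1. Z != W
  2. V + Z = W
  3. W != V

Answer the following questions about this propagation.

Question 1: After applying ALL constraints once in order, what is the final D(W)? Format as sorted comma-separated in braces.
Answer: {4,5,6,7}

Derivation:
Constraint 1 (Z != W) on D(Z)={2,3,5,6,7,8} D(W)={2,3,4,5,6,7}: no change
Constraint 2 (V + Z = W) on D(V)={2,4,7,8} D(Z)={2,3,5,6,7,8} D(W)={2,3,4,5,6,7}: V {2,4,7,8}->{2,4}; Z {2,3,5,6,7,8}->{2,3,5}; W {2,3,4,5,6,7}->{4,5,6,7}
Constraint 3 (W != V) on D(W)={4,5,6,7} D(V)={2,4}: no change
So after all 3 constraints: D(W) = {4,5,6,7}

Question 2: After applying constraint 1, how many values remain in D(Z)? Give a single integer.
Constraint 1 (Z != W) on D(Z)={2,3,5,6,7,8} D(W)={2,3,4,5,6,7}: no change
So after constraint 1: D(Z)={2,3,5,6,7,8}, size = 6

Answer: 6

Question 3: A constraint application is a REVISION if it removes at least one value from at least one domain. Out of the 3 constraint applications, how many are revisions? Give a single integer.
Answer: 1

Derivation:
Constraint 1 (Z != W) on D(Z)={2,3,5,6,7,8} D(W)={2,3,4,5,6,7}: no change => not a revision
Constraint 2 (V + Z = W) on D(V)={2,4,7,8} D(Z)={2,3,5,6,7,8} D(W)={2,3,4,5,6,7}: V {2,4,7,8}->{2,4}; Z {2,3,5,6,7,8}->{2,3,5}; W {2,3,4,5,6,7}->{4,5,6,7} => REVISION
Constraint 3 (W != V) on D(W)={4,5,6,7} D(V)={2,4}: no change => not a revision
Total revisions = 1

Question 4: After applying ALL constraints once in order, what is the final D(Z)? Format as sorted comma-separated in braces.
Constraint 1 (Z != W) on D(Z)={2,3,5,6,7,8} D(W)={2,3,4,5,6,7}: no change
Constraint 2 (V + Z = W) on D(V)={2,4,7,8} D(Z)={2,3,5,6,7,8} D(W)={2,3,4,5,6,7}: V {2,4,7,8}->{2,4}; Z {2,3,5,6,7,8}->{2,3,5}; W {2,3,4,5,6,7}->{4,5,6,7}
Constraint 3 (W != V) on D(W)={4,5,6,7} D(V)={2,4}: no change
So after all 3 constraints: D(Z) = {2,3,5}

Answer: {2,3,5}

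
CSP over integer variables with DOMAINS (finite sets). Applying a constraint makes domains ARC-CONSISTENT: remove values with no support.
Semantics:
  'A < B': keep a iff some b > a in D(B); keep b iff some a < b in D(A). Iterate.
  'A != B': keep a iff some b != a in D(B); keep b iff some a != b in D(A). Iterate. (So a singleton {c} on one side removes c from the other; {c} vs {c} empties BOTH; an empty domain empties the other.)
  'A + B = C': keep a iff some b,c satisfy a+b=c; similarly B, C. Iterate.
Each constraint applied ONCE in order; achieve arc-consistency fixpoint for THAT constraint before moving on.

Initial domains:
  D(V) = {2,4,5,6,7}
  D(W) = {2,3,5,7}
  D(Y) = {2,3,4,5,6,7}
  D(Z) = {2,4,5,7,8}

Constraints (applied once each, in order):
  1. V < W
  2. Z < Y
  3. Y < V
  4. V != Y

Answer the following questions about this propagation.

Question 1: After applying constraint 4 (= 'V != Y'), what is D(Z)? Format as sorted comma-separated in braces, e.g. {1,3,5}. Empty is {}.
Answer: {2,4,5}

Derivation:
Constraint 1 (V < W) on D(V)={2,4,5,6,7} D(W)={2,3,5,7}: V {2,4,5,6,7}->{2,4,5,6}; W {2,3,5,7}->{3,5,7}
Constraint 2 (Z < Y) on D(Z)={2,4,5,7,8} D(Y)={2,3,4,5,6,7}: Z {2,4,5,7,8}->{2,4,5}; Y {2,3,4,5,6,7}->{3,4,5,6,7}
Constraint 3 (Y < V) on D(Y)={3,4,5,6,7} D(V)={2,4,5,6}: Y {3,4,5,6,7}->{3,4,5}; V {2,4,5,6}->{4,5,6}
Constraint 4 (V != Y) on D(V)={4,5,6} D(Y)={3,4,5}: no change
So after constraint 4: D(Z) = {2,4,5}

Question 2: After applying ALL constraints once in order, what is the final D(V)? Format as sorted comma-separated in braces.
Answer: {4,5,6}

Derivation:
Constraint 1 (V < W) on D(V)={2,4,5,6,7} D(W)={2,3,5,7}: V {2,4,5,6,7}->{2,4,5,6}; W {2,3,5,7}->{3,5,7}
Constraint 2 (Z < Y) on D(Z)={2,4,5,7,8} D(Y)={2,3,4,5,6,7}: Z {2,4,5,7,8}->{2,4,5}; Y {2,3,4,5,6,7}->{3,4,5,6,7}
Constraint 3 (Y < V) on D(Y)={3,4,5,6,7} D(V)={2,4,5,6}: Y {3,4,5,6,7}->{3,4,5}; V {2,4,5,6}->{4,5,6}
Constraint 4 (V != Y) on D(V)={4,5,6} D(Y)={3,4,5}: no change
So after all 4 constraints: D(V) = {4,5,6}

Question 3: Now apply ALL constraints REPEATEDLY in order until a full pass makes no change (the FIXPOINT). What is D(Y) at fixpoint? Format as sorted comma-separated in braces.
Answer: {3,4,5}

Derivation:
pass 0 (initial): D(Y)={2,3,4,5,6,7}
pass 1: V {2,4,5,6,7}->{4,5,6}; W {2,3,5,7}->{3,5,7}; Y {2,3,4,5,6,7}->{3,4,5}; Z {2,4,5,7,8}->{2,4,5}
pass 2: W {3,5,7}->{5,7}; Z {2,4,5}->{2,4}
pass 3: no change
Fixpoint after 3 passes: D(Y) = {3,4,5}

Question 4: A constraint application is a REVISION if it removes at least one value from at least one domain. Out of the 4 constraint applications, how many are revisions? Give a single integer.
Answer: 3

Derivation:
Constraint 1 (V < W) on D(V)={2,4,5,6,7} D(W)={2,3,5,7}: V {2,4,5,6,7}->{2,4,5,6}; W {2,3,5,7}->{3,5,7} => REVISION
Constraint 2 (Z < Y) on D(Z)={2,4,5,7,8} D(Y)={2,3,4,5,6,7}: Z {2,4,5,7,8}->{2,4,5}; Y {2,3,4,5,6,7}->{3,4,5,6,7} => REVISION
Constraint 3 (Y < V) on D(Y)={3,4,5,6,7} D(V)={2,4,5,6}: Y {3,4,5,6,7}->{3,4,5}; V {2,4,5,6}->{4,5,6} => REVISION
Constraint 4 (V != Y) on D(V)={4,5,6} D(Y)={3,4,5}: no change => not a revision
Total revisions = 3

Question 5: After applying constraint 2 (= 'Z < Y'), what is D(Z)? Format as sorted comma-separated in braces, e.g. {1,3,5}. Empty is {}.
Answer: {2,4,5}

Derivation:
Constraint 1 (V < W) on D(V)={2,4,5,6,7} D(W)={2,3,5,7}: V {2,4,5,6,7}->{2,4,5,6}; W {2,3,5,7}->{3,5,7}
Constraint 2 (Z < Y) on D(Z)={2,4,5,7,8} D(Y)={2,3,4,5,6,7}: Z {2,4,5,7,8}->{2,4,5}; Y {2,3,4,5,6,7}->{3,4,5,6,7}
So after constraint 2: D(Z) = {2,4,5}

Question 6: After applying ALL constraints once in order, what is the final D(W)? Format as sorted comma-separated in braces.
Constraint 1 (V < W) on D(V)={2,4,5,6,7} D(W)={2,3,5,7}: V {2,4,5,6,7}->{2,4,5,6}; W {2,3,5,7}->{3,5,7}
Constraint 2 (Z < Y) on D(Z)={2,4,5,7,8} D(Y)={2,3,4,5,6,7}: Z {2,4,5,7,8}->{2,4,5}; Y {2,3,4,5,6,7}->{3,4,5,6,7}
Constraint 3 (Y < V) on D(Y)={3,4,5,6,7} D(V)={2,4,5,6}: Y {3,4,5,6,7}->{3,4,5}; V {2,4,5,6}->{4,5,6}
Constraint 4 (V != Y) on D(V)={4,5,6} D(Y)={3,4,5}: no change
So after all 4 constraints: D(W) = {3,5,7}

Answer: {3,5,7}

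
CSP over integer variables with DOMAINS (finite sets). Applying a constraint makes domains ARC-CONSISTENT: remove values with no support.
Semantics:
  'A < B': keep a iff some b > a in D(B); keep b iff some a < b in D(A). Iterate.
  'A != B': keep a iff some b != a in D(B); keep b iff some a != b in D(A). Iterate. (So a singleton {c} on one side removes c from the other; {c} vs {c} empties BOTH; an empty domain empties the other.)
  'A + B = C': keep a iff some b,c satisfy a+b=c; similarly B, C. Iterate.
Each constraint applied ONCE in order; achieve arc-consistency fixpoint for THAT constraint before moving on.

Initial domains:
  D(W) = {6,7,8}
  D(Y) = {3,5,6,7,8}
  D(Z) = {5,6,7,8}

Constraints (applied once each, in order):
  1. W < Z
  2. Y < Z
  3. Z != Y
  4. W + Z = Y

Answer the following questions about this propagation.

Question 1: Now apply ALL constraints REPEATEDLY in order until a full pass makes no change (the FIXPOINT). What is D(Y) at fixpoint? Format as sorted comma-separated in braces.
pass 0 (initial): D(Y)={3,5,6,7,8}
pass 1: W {6,7,8}->{}; Y {3,5,6,7,8}->{}; Z {5,6,7,8}->{}
pass 2: no change
Fixpoint after 2 passes: D(Y) = {}

Answer: {}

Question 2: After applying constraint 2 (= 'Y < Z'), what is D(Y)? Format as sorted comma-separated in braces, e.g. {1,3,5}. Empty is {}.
Constraint 1 (W < Z) on D(W)={6,7,8} D(Z)={5,6,7,8}: W {6,7,8}->{6,7}; Z {5,6,7,8}->{7,8}
Constraint 2 (Y < Z) on D(Y)={3,5,6,7,8} D(Z)={7,8}: Y {3,5,6,7,8}->{3,5,6,7}
So after constraint 2: D(Y) = {3,5,6,7}

Answer: {3,5,6,7}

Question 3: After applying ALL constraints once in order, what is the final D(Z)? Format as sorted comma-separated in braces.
Answer: {}

Derivation:
Constraint 1 (W < Z) on D(W)={6,7,8} D(Z)={5,6,7,8}: W {6,7,8}->{6,7}; Z {5,6,7,8}->{7,8}
Constraint 2 (Y < Z) on D(Y)={3,5,6,7,8} D(Z)={7,8}: Y {3,5,6,7,8}->{3,5,6,7}
Constraint 3 (Z != Y) on D(Z)={7,8} D(Y)={3,5,6,7}: no change
Constraint 4 (W + Z = Y) on D(W)={6,7} D(Z)={7,8} D(Y)={3,5,6,7}: W {6,7}->{}; Z {7,8}->{}; Y {3,5,6,7}->{}
So after all 4 constraints: D(Z) = {}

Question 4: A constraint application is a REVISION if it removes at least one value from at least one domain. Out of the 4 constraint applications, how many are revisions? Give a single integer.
Constraint 1 (W < Z) on D(W)={6,7,8} D(Z)={5,6,7,8}: W {6,7,8}->{6,7}; Z {5,6,7,8}->{7,8} => REVISION
Constraint 2 (Y < Z) on D(Y)={3,5,6,7,8} D(Z)={7,8}: Y {3,5,6,7,8}->{3,5,6,7} => REVISION
Constraint 3 (Z != Y) on D(Z)={7,8} D(Y)={3,5,6,7}: no change => not a revision
Constraint 4 (W + Z = Y) on D(W)={6,7} D(Z)={7,8} D(Y)={3,5,6,7}: W {6,7}->{}; Z {7,8}->{}; Y {3,5,6,7}->{} => REVISION
Total revisions = 3

Answer: 3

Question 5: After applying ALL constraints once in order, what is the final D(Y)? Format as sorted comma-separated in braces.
Answer: {}

Derivation:
Constraint 1 (W < Z) on D(W)={6,7,8} D(Z)={5,6,7,8}: W {6,7,8}->{6,7}; Z {5,6,7,8}->{7,8}
Constraint 2 (Y < Z) on D(Y)={3,5,6,7,8} D(Z)={7,8}: Y {3,5,6,7,8}->{3,5,6,7}
Constraint 3 (Z != Y) on D(Z)={7,8} D(Y)={3,5,6,7}: no change
Constraint 4 (W + Z = Y) on D(W)={6,7} D(Z)={7,8} D(Y)={3,5,6,7}: W {6,7}->{}; Z {7,8}->{}; Y {3,5,6,7}->{}
So after all 4 constraints: D(Y) = {}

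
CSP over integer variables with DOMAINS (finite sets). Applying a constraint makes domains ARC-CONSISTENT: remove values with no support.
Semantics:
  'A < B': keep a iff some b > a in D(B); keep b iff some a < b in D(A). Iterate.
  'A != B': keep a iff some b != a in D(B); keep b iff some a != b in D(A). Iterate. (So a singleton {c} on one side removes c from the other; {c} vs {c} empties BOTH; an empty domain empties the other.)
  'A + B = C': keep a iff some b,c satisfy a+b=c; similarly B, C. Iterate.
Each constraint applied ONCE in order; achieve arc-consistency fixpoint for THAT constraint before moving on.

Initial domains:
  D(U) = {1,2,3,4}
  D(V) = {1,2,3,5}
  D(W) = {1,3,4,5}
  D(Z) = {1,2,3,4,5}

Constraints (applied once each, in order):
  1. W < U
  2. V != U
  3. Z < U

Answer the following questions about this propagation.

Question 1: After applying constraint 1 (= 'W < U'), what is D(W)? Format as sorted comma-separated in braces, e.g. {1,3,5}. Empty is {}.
Answer: {1,3}

Derivation:
Constraint 1 (W < U) on D(W)={1,3,4,5} D(U)={1,2,3,4}: W {1,3,4,5}->{1,3}; U {1,2,3,4}->{2,3,4}
So after constraint 1: D(W) = {1,3}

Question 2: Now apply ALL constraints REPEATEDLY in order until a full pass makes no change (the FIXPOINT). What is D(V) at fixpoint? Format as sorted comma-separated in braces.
Answer: {1,2,3,5}

Derivation:
pass 0 (initial): D(V)={1,2,3,5}
pass 1: U {1,2,3,4}->{2,3,4}; W {1,3,4,5}->{1,3}; Z {1,2,3,4,5}->{1,2,3}
pass 2: no change
Fixpoint after 2 passes: D(V) = {1,2,3,5}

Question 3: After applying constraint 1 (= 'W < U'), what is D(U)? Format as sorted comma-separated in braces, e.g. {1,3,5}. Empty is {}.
Constraint 1 (W < U) on D(W)={1,3,4,5} D(U)={1,2,3,4}: W {1,3,4,5}->{1,3}; U {1,2,3,4}->{2,3,4}
So after constraint 1: D(U) = {2,3,4}

Answer: {2,3,4}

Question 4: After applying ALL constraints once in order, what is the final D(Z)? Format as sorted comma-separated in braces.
Constraint 1 (W < U) on D(W)={1,3,4,5} D(U)={1,2,3,4}: W {1,3,4,5}->{1,3}; U {1,2,3,4}->{2,3,4}
Constraint 2 (V != U) on D(V)={1,2,3,5} D(U)={2,3,4}: no change
Constraint 3 (Z < U) on D(Z)={1,2,3,4,5} D(U)={2,3,4}: Z {1,2,3,4,5}->{1,2,3}
So after all 3 constraints: D(Z) = {1,2,3}

Answer: {1,2,3}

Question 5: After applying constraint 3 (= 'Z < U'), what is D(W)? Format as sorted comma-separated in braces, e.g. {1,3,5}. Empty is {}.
Constraint 1 (W < U) on D(W)={1,3,4,5} D(U)={1,2,3,4}: W {1,3,4,5}->{1,3}; U {1,2,3,4}->{2,3,4}
Constraint 2 (V != U) on D(V)={1,2,3,5} D(U)={2,3,4}: no change
Constraint 3 (Z < U) on D(Z)={1,2,3,4,5} D(U)={2,3,4}: Z {1,2,3,4,5}->{1,2,3}
So after constraint 3: D(W) = {1,3}

Answer: {1,3}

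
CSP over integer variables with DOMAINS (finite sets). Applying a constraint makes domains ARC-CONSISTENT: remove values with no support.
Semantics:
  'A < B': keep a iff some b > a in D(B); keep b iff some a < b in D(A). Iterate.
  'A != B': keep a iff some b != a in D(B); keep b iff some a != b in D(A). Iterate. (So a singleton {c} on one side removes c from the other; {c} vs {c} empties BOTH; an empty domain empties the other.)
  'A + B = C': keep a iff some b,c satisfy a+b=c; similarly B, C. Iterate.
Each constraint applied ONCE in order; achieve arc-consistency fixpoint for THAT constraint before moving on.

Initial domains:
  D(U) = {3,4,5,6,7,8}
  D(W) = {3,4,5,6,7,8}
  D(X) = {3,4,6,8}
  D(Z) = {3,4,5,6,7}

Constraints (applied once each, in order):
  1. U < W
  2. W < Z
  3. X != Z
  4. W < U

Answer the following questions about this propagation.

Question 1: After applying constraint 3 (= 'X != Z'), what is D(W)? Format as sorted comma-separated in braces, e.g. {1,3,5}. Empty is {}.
Answer: {4,5,6}

Derivation:
Constraint 1 (U < W) on D(U)={3,4,5,6,7,8} D(W)={3,4,5,6,7,8}: U {3,4,5,6,7,8}->{3,4,5,6,7}; W {3,4,5,6,7,8}->{4,5,6,7,8}
Constraint 2 (W < Z) on D(W)={4,5,6,7,8} D(Z)={3,4,5,6,7}: W {4,5,6,7,8}->{4,5,6}; Z {3,4,5,6,7}->{5,6,7}
Constraint 3 (X != Z) on D(X)={3,4,6,8} D(Z)={5,6,7}: no change
So after constraint 3: D(W) = {4,5,6}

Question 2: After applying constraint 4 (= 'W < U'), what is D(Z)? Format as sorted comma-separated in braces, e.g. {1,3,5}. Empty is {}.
Constraint 1 (U < W) on D(U)={3,4,5,6,7,8} D(W)={3,4,5,6,7,8}: U {3,4,5,6,7,8}->{3,4,5,6,7}; W {3,4,5,6,7,8}->{4,5,6,7,8}
Constraint 2 (W < Z) on D(W)={4,5,6,7,8} D(Z)={3,4,5,6,7}: W {4,5,6,7,8}->{4,5,6}; Z {3,4,5,6,7}->{5,6,7}
Constraint 3 (X != Z) on D(X)={3,4,6,8} D(Z)={5,6,7}: no change
Constraint 4 (W < U) on D(W)={4,5,6} D(U)={3,4,5,6,7}: U {3,4,5,6,7}->{5,6,7}
So after constraint 4: D(Z) = {5,6,7}

Answer: {5,6,7}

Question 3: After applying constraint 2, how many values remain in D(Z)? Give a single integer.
Constraint 1 (U < W) on D(U)={3,4,5,6,7,8} D(W)={3,4,5,6,7,8}: U {3,4,5,6,7,8}->{3,4,5,6,7}; W {3,4,5,6,7,8}->{4,5,6,7,8}
Constraint 2 (W < Z) on D(W)={4,5,6,7,8} D(Z)={3,4,5,6,7}: W {4,5,6,7,8}->{4,5,6}; Z {3,4,5,6,7}->{5,6,7}
So after constraint 2: D(Z)={5,6,7}, size = 3

Answer: 3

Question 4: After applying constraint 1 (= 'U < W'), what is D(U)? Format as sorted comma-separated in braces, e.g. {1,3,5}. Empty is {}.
Constraint 1 (U < W) on D(U)={3,4,5,6,7,8} D(W)={3,4,5,6,7,8}: U {3,4,5,6,7,8}->{3,4,5,6,7}; W {3,4,5,6,7,8}->{4,5,6,7,8}
So after constraint 1: D(U) = {3,4,5,6,7}

Answer: {3,4,5,6,7}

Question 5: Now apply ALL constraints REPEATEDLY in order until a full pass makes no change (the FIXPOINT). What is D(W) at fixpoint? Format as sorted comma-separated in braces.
Answer: {}

Derivation:
pass 0 (initial): D(W)={3,4,5,6,7,8}
pass 1: U {3,4,5,6,7,8}->{5,6,7}; W {3,4,5,6,7,8}->{4,5,6}; Z {3,4,5,6,7}->{5,6,7}
pass 2: U {5,6,7}->{}; W {4,5,6}->{}; Z {5,6,7}->{7}
pass 3: X {3,4,6,8}->{}; Z {7}->{}
pass 4: no change
Fixpoint after 4 passes: D(W) = {}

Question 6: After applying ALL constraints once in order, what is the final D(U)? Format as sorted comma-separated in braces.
Answer: {5,6,7}

Derivation:
Constraint 1 (U < W) on D(U)={3,4,5,6,7,8} D(W)={3,4,5,6,7,8}: U {3,4,5,6,7,8}->{3,4,5,6,7}; W {3,4,5,6,7,8}->{4,5,6,7,8}
Constraint 2 (W < Z) on D(W)={4,5,6,7,8} D(Z)={3,4,5,6,7}: W {4,5,6,7,8}->{4,5,6}; Z {3,4,5,6,7}->{5,6,7}
Constraint 3 (X != Z) on D(X)={3,4,6,8} D(Z)={5,6,7}: no change
Constraint 4 (W < U) on D(W)={4,5,6} D(U)={3,4,5,6,7}: U {3,4,5,6,7}->{5,6,7}
So after all 4 constraints: D(U) = {5,6,7}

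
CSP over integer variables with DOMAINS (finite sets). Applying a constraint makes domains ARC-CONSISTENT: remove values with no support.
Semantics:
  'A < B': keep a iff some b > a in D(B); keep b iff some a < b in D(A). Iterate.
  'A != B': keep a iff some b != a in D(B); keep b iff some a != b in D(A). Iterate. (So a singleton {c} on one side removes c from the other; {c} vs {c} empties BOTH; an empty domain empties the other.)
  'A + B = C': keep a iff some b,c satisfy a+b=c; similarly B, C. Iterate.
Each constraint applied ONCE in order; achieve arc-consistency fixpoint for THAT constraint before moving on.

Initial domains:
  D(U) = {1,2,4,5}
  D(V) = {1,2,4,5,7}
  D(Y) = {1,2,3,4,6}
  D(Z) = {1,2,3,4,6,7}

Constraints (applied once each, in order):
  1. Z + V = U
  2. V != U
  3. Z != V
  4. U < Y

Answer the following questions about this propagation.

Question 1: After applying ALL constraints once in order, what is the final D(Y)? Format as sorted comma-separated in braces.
Answer: {3,4,6}

Derivation:
Constraint 1 (Z + V = U) on D(Z)={1,2,3,4,6,7} D(V)={1,2,4,5,7} D(U)={1,2,4,5}: Z {1,2,3,4,6,7}->{1,2,3,4}; V {1,2,4,5,7}->{1,2,4}; U {1,2,4,5}->{2,4,5}
Constraint 2 (V != U) on D(V)={1,2,4} D(U)={2,4,5}: no change
Constraint 3 (Z != V) on D(Z)={1,2,3,4} D(V)={1,2,4}: no change
Constraint 4 (U < Y) on D(U)={2,4,5} D(Y)={1,2,3,4,6}: Y {1,2,3,4,6}->{3,4,6}
So after all 4 constraints: D(Y) = {3,4,6}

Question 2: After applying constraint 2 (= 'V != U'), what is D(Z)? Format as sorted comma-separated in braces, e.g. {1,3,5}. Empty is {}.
Answer: {1,2,3,4}

Derivation:
Constraint 1 (Z + V = U) on D(Z)={1,2,3,4,6,7} D(V)={1,2,4,5,7} D(U)={1,2,4,5}: Z {1,2,3,4,6,7}->{1,2,3,4}; V {1,2,4,5,7}->{1,2,4}; U {1,2,4,5}->{2,4,5}
Constraint 2 (V != U) on D(V)={1,2,4} D(U)={2,4,5}: no change
So after constraint 2: D(Z) = {1,2,3,4}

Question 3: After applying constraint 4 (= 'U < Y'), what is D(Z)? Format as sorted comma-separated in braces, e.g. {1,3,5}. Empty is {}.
Answer: {1,2,3,4}

Derivation:
Constraint 1 (Z + V = U) on D(Z)={1,2,3,4,6,7} D(V)={1,2,4,5,7} D(U)={1,2,4,5}: Z {1,2,3,4,6,7}->{1,2,3,4}; V {1,2,4,5,7}->{1,2,4}; U {1,2,4,5}->{2,4,5}
Constraint 2 (V != U) on D(V)={1,2,4} D(U)={2,4,5}: no change
Constraint 3 (Z != V) on D(Z)={1,2,3,4} D(V)={1,2,4}: no change
Constraint 4 (U < Y) on D(U)={2,4,5} D(Y)={1,2,3,4,6}: Y {1,2,3,4,6}->{3,4,6}
So after constraint 4: D(Z) = {1,2,3,4}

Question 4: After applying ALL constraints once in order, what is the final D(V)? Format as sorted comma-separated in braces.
Constraint 1 (Z + V = U) on D(Z)={1,2,3,4,6,7} D(V)={1,2,4,5,7} D(U)={1,2,4,5}: Z {1,2,3,4,6,7}->{1,2,3,4}; V {1,2,4,5,7}->{1,2,4}; U {1,2,4,5}->{2,4,5}
Constraint 2 (V != U) on D(V)={1,2,4} D(U)={2,4,5}: no change
Constraint 3 (Z != V) on D(Z)={1,2,3,4} D(V)={1,2,4}: no change
Constraint 4 (U < Y) on D(U)={2,4,5} D(Y)={1,2,3,4,6}: Y {1,2,3,4,6}->{3,4,6}
So after all 4 constraints: D(V) = {1,2,4}

Answer: {1,2,4}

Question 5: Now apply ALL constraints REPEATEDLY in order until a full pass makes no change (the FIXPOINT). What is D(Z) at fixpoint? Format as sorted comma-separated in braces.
pass 0 (initial): D(Z)={1,2,3,4,6,7}
pass 1: U {1,2,4,5}->{2,4,5}; V {1,2,4,5,7}->{1,2,4}; Y {1,2,3,4,6}->{3,4,6}; Z {1,2,3,4,6,7}->{1,2,3,4}
pass 2: no change
Fixpoint after 2 passes: D(Z) = {1,2,3,4}

Answer: {1,2,3,4}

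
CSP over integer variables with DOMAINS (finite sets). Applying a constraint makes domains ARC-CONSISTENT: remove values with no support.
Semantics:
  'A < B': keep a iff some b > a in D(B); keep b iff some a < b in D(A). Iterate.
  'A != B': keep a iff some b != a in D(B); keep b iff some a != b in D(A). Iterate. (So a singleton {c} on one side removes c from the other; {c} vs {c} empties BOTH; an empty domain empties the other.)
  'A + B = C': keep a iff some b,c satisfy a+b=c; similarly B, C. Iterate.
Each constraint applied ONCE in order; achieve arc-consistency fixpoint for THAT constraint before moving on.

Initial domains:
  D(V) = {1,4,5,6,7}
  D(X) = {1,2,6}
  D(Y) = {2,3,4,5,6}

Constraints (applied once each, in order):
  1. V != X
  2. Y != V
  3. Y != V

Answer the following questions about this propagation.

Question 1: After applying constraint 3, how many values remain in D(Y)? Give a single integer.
Constraint 1 (V != X) on D(V)={1,4,5,6,7} D(X)={1,2,6}: no change
Constraint 2 (Y != V) on D(Y)={2,3,4,5,6} D(V)={1,4,5,6,7}: no change
Constraint 3 (Y != V) on D(Y)={2,3,4,5,6} D(V)={1,4,5,6,7}: no change
So after constraint 3: D(Y)={2,3,4,5,6}, size = 5

Answer: 5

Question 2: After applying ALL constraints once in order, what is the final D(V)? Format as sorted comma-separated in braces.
Answer: {1,4,5,6,7}

Derivation:
Constraint 1 (V != X) on D(V)={1,4,5,6,7} D(X)={1,2,6}: no change
Constraint 2 (Y != V) on D(Y)={2,3,4,5,6} D(V)={1,4,5,6,7}: no change
Constraint 3 (Y != V) on D(Y)={2,3,4,5,6} D(V)={1,4,5,6,7}: no change
So after all 3 constraints: D(V) = {1,4,5,6,7}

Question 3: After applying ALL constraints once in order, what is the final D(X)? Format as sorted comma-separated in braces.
Constraint 1 (V != X) on D(V)={1,4,5,6,7} D(X)={1,2,6}: no change
Constraint 2 (Y != V) on D(Y)={2,3,4,5,6} D(V)={1,4,5,6,7}: no change
Constraint 3 (Y != V) on D(Y)={2,3,4,5,6} D(V)={1,4,5,6,7}: no change
So after all 3 constraints: D(X) = {1,2,6}

Answer: {1,2,6}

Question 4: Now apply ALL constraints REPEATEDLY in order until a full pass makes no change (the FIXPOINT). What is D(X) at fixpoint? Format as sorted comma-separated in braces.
pass 0 (initial): D(X)={1,2,6}
pass 1: no change
Fixpoint after 1 passes: D(X) = {1,2,6}

Answer: {1,2,6}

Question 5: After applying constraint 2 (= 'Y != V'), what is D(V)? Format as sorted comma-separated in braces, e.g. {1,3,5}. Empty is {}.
Answer: {1,4,5,6,7}

Derivation:
Constraint 1 (V != X) on D(V)={1,4,5,6,7} D(X)={1,2,6}: no change
Constraint 2 (Y != V) on D(Y)={2,3,4,5,6} D(V)={1,4,5,6,7}: no change
So after constraint 2: D(V) = {1,4,5,6,7}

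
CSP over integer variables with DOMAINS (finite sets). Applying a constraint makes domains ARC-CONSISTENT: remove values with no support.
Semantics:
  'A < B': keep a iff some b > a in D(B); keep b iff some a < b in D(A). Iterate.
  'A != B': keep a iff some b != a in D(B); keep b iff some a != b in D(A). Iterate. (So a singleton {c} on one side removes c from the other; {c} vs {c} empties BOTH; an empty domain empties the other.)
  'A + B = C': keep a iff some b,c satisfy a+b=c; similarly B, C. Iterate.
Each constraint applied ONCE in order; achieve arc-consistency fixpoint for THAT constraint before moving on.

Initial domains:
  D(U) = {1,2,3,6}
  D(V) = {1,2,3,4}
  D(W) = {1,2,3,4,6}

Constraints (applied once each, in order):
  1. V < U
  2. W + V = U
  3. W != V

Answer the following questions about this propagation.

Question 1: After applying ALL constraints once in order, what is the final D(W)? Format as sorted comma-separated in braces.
Constraint 1 (V < U) on D(V)={1,2,3,4} D(U)={1,2,3,6}: U {1,2,3,6}->{2,3,6}
Constraint 2 (W + V = U) on D(W)={1,2,3,4,6} D(V)={1,2,3,4} D(U)={2,3,6}: W {1,2,3,4,6}->{1,2,3,4}
Constraint 3 (W != V) on D(W)={1,2,3,4} D(V)={1,2,3,4}: no change
So after all 3 constraints: D(W) = {1,2,3,4}

Answer: {1,2,3,4}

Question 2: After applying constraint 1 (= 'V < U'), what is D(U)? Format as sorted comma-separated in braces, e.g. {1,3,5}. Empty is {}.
Answer: {2,3,6}

Derivation:
Constraint 1 (V < U) on D(V)={1,2,3,4} D(U)={1,2,3,6}: U {1,2,3,6}->{2,3,6}
So after constraint 1: D(U) = {2,3,6}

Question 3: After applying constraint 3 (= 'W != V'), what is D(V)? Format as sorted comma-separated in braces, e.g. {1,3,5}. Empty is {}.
Answer: {1,2,3,4}

Derivation:
Constraint 1 (V < U) on D(V)={1,2,3,4} D(U)={1,2,3,6}: U {1,2,3,6}->{2,3,6}
Constraint 2 (W + V = U) on D(W)={1,2,3,4,6} D(V)={1,2,3,4} D(U)={2,3,6}: W {1,2,3,4,6}->{1,2,3,4}
Constraint 3 (W != V) on D(W)={1,2,3,4} D(V)={1,2,3,4}: no change
So after constraint 3: D(V) = {1,2,3,4}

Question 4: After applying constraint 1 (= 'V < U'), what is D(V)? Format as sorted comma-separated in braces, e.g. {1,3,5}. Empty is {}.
Answer: {1,2,3,4}

Derivation:
Constraint 1 (V < U) on D(V)={1,2,3,4} D(U)={1,2,3,6}: U {1,2,3,6}->{2,3,6}
So after constraint 1: D(V) = {1,2,3,4}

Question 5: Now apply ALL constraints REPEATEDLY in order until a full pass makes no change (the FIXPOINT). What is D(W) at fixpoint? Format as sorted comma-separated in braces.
pass 0 (initial): D(W)={1,2,3,4,6}
pass 1: U {1,2,3,6}->{2,3,6}; W {1,2,3,4,6}->{1,2,3,4}
pass 2: no change
Fixpoint after 2 passes: D(W) = {1,2,3,4}

Answer: {1,2,3,4}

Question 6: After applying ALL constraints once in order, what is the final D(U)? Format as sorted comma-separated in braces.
Constraint 1 (V < U) on D(V)={1,2,3,4} D(U)={1,2,3,6}: U {1,2,3,6}->{2,3,6}
Constraint 2 (W + V = U) on D(W)={1,2,3,4,6} D(V)={1,2,3,4} D(U)={2,3,6}: W {1,2,3,4,6}->{1,2,3,4}
Constraint 3 (W != V) on D(W)={1,2,3,4} D(V)={1,2,3,4}: no change
So after all 3 constraints: D(U) = {2,3,6}

Answer: {2,3,6}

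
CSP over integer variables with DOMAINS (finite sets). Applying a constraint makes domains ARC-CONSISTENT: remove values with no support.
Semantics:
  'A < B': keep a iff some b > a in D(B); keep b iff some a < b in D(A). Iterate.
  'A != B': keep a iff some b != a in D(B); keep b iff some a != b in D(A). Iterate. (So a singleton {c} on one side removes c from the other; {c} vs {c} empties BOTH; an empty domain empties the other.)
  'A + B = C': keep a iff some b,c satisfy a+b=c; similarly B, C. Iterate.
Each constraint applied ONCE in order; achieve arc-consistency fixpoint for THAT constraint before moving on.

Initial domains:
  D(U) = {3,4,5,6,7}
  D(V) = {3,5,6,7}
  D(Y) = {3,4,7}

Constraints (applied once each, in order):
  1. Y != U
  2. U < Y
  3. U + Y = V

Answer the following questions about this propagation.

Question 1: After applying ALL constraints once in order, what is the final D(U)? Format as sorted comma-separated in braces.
Constraint 1 (Y != U) on D(Y)={3,4,7} D(U)={3,4,5,6,7}: no change
Constraint 2 (U < Y) on D(U)={3,4,5,6,7} D(Y)={3,4,7}: U {3,4,5,6,7}->{3,4,5,6}; Y {3,4,7}->{4,7}
Constraint 3 (U + Y = V) on D(U)={3,4,5,6} D(Y)={4,7} D(V)={3,5,6,7}: U {3,4,5,6}->{3}; Y {4,7}->{4}; V {3,5,6,7}->{7}
So after all 3 constraints: D(U) = {3}

Answer: {3}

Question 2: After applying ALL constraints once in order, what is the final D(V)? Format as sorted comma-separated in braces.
Answer: {7}

Derivation:
Constraint 1 (Y != U) on D(Y)={3,4,7} D(U)={3,4,5,6,7}: no change
Constraint 2 (U < Y) on D(U)={3,4,5,6,7} D(Y)={3,4,7}: U {3,4,5,6,7}->{3,4,5,6}; Y {3,4,7}->{4,7}
Constraint 3 (U + Y = V) on D(U)={3,4,5,6} D(Y)={4,7} D(V)={3,5,6,7}: U {3,4,5,6}->{3}; Y {4,7}->{4}; V {3,5,6,7}->{7}
So after all 3 constraints: D(V) = {7}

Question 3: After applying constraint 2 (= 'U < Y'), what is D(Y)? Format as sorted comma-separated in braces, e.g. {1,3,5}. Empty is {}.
Answer: {4,7}

Derivation:
Constraint 1 (Y != U) on D(Y)={3,4,7} D(U)={3,4,5,6,7}: no change
Constraint 2 (U < Y) on D(U)={3,4,5,6,7} D(Y)={3,4,7}: U {3,4,5,6,7}->{3,4,5,6}; Y {3,4,7}->{4,7}
So after constraint 2: D(Y) = {4,7}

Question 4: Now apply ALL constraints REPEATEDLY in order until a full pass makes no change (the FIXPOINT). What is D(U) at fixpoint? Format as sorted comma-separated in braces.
Answer: {3}

Derivation:
pass 0 (initial): D(U)={3,4,5,6,7}
pass 1: U {3,4,5,6,7}->{3}; V {3,5,6,7}->{7}; Y {3,4,7}->{4}
pass 2: no change
Fixpoint after 2 passes: D(U) = {3}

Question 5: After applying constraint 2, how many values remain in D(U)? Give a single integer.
Constraint 1 (Y != U) on D(Y)={3,4,7} D(U)={3,4,5,6,7}: no change
Constraint 2 (U < Y) on D(U)={3,4,5,6,7} D(Y)={3,4,7}: U {3,4,5,6,7}->{3,4,5,6}; Y {3,4,7}->{4,7}
So after constraint 2: D(U)={3,4,5,6}, size = 4

Answer: 4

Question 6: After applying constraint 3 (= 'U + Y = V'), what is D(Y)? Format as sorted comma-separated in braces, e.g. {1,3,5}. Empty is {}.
Constraint 1 (Y != U) on D(Y)={3,4,7} D(U)={3,4,5,6,7}: no change
Constraint 2 (U < Y) on D(U)={3,4,5,6,7} D(Y)={3,4,7}: U {3,4,5,6,7}->{3,4,5,6}; Y {3,4,7}->{4,7}
Constraint 3 (U + Y = V) on D(U)={3,4,5,6} D(Y)={4,7} D(V)={3,5,6,7}: U {3,4,5,6}->{3}; Y {4,7}->{4}; V {3,5,6,7}->{7}
So after constraint 3: D(Y) = {4}

Answer: {4}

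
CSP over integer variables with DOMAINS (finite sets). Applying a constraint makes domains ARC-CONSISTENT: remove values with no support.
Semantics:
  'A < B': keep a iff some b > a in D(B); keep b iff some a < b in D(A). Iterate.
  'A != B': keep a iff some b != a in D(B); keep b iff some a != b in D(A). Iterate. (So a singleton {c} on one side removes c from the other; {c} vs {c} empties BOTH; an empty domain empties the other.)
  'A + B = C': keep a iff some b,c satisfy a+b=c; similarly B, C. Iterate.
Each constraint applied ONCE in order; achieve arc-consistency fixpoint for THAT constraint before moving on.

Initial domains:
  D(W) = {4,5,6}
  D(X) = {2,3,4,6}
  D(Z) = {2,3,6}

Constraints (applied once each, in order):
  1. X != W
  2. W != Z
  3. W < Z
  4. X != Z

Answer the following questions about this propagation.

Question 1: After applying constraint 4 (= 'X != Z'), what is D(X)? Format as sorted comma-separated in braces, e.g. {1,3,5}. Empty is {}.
Constraint 1 (X != W) on D(X)={2,3,4,6} D(W)={4,5,6}: no change
Constraint 2 (W != Z) on D(W)={4,5,6} D(Z)={2,3,6}: no change
Constraint 3 (W < Z) on D(W)={4,5,6} D(Z)={2,3,6}: W {4,5,6}->{4,5}; Z {2,3,6}->{6}
Constraint 4 (X != Z) on D(X)={2,3,4,6} D(Z)={6}: X {2,3,4,6}->{2,3,4}
So after constraint 4: D(X) = {2,3,4}

Answer: {2,3,4}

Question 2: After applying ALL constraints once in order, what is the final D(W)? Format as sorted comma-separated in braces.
Answer: {4,5}

Derivation:
Constraint 1 (X != W) on D(X)={2,3,4,6} D(W)={4,5,6}: no change
Constraint 2 (W != Z) on D(W)={4,5,6} D(Z)={2,3,6}: no change
Constraint 3 (W < Z) on D(W)={4,5,6} D(Z)={2,3,6}: W {4,5,6}->{4,5}; Z {2,3,6}->{6}
Constraint 4 (X != Z) on D(X)={2,3,4,6} D(Z)={6}: X {2,3,4,6}->{2,3,4}
So after all 4 constraints: D(W) = {4,5}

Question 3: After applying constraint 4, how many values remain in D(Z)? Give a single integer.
Answer: 1

Derivation:
Constraint 1 (X != W) on D(X)={2,3,4,6} D(W)={4,5,6}: no change
Constraint 2 (W != Z) on D(W)={4,5,6} D(Z)={2,3,6}: no change
Constraint 3 (W < Z) on D(W)={4,5,6} D(Z)={2,3,6}: W {4,5,6}->{4,5}; Z {2,3,6}->{6}
Constraint 4 (X != Z) on D(X)={2,3,4,6} D(Z)={6}: X {2,3,4,6}->{2,3,4}
So after constraint 4: D(Z)={6}, size = 1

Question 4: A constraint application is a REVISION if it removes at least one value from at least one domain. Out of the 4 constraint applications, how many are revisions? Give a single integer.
Constraint 1 (X != W) on D(X)={2,3,4,6} D(W)={4,5,6}: no change => not a revision
Constraint 2 (W != Z) on D(W)={4,5,6} D(Z)={2,3,6}: no change => not a revision
Constraint 3 (W < Z) on D(W)={4,5,6} D(Z)={2,3,6}: W {4,5,6}->{4,5}; Z {2,3,6}->{6} => REVISION
Constraint 4 (X != Z) on D(X)={2,3,4,6} D(Z)={6}: X {2,3,4,6}->{2,3,4} => REVISION
Total revisions = 2

Answer: 2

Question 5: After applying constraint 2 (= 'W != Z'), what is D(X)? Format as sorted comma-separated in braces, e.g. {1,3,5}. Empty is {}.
Constraint 1 (X != W) on D(X)={2,3,4,6} D(W)={4,5,6}: no change
Constraint 2 (W != Z) on D(W)={4,5,6} D(Z)={2,3,6}: no change
So after constraint 2: D(X) = {2,3,4,6}

Answer: {2,3,4,6}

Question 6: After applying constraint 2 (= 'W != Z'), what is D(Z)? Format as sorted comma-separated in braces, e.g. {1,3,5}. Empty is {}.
Answer: {2,3,6}

Derivation:
Constraint 1 (X != W) on D(X)={2,3,4,6} D(W)={4,5,6}: no change
Constraint 2 (W != Z) on D(W)={4,5,6} D(Z)={2,3,6}: no change
So after constraint 2: D(Z) = {2,3,6}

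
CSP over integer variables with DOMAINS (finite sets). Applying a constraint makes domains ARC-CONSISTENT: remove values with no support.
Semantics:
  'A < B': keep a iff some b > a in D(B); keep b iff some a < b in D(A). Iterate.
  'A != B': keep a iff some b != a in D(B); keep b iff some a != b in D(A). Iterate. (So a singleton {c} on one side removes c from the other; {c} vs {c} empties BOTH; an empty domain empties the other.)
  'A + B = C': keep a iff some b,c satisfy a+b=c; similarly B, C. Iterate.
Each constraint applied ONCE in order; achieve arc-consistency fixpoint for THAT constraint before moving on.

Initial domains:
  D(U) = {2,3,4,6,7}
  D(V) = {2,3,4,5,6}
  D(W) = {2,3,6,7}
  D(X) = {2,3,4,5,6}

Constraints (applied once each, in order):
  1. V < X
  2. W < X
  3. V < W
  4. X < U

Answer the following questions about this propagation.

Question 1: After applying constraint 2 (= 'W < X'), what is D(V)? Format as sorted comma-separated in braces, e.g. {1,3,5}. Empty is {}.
Constraint 1 (V < X) on D(V)={2,3,4,5,6} D(X)={2,3,4,5,6}: V {2,3,4,5,6}->{2,3,4,5}; X {2,3,4,5,6}->{3,4,5,6}
Constraint 2 (W < X) on D(W)={2,3,6,7} D(X)={3,4,5,6}: W {2,3,6,7}->{2,3}
So after constraint 2: D(V) = {2,3,4,5}

Answer: {2,3,4,5}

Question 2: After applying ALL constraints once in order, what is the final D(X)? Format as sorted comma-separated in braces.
Constraint 1 (V < X) on D(V)={2,3,4,5,6} D(X)={2,3,4,5,6}: V {2,3,4,5,6}->{2,3,4,5}; X {2,3,4,5,6}->{3,4,5,6}
Constraint 2 (W < X) on D(W)={2,3,6,7} D(X)={3,4,5,6}: W {2,3,6,7}->{2,3}
Constraint 3 (V < W) on D(V)={2,3,4,5} D(W)={2,3}: V {2,3,4,5}->{2}; W {2,3}->{3}
Constraint 4 (X < U) on D(X)={3,4,5,6} D(U)={2,3,4,6,7}: U {2,3,4,6,7}->{4,6,7}
So after all 4 constraints: D(X) = {3,4,5,6}

Answer: {3,4,5,6}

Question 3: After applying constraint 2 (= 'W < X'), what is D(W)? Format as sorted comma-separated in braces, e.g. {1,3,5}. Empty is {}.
Constraint 1 (V < X) on D(V)={2,3,4,5,6} D(X)={2,3,4,5,6}: V {2,3,4,5,6}->{2,3,4,5}; X {2,3,4,5,6}->{3,4,5,6}
Constraint 2 (W < X) on D(W)={2,3,6,7} D(X)={3,4,5,6}: W {2,3,6,7}->{2,3}
So after constraint 2: D(W) = {2,3}

Answer: {2,3}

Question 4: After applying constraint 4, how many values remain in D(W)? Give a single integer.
Answer: 1

Derivation:
Constraint 1 (V < X) on D(V)={2,3,4,5,6} D(X)={2,3,4,5,6}: V {2,3,4,5,6}->{2,3,4,5}; X {2,3,4,5,6}->{3,4,5,6}
Constraint 2 (W < X) on D(W)={2,3,6,7} D(X)={3,4,5,6}: W {2,3,6,7}->{2,3}
Constraint 3 (V < W) on D(V)={2,3,4,5} D(W)={2,3}: V {2,3,4,5}->{2}; W {2,3}->{3}
Constraint 4 (X < U) on D(X)={3,4,5,6} D(U)={2,3,4,6,7}: U {2,3,4,6,7}->{4,6,7}
So after constraint 4: D(W)={3}, size = 1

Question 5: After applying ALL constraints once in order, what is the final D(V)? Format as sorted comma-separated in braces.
Answer: {2}

Derivation:
Constraint 1 (V < X) on D(V)={2,3,4,5,6} D(X)={2,3,4,5,6}: V {2,3,4,5,6}->{2,3,4,5}; X {2,3,4,5,6}->{3,4,5,6}
Constraint 2 (W < X) on D(W)={2,3,6,7} D(X)={3,4,5,6}: W {2,3,6,7}->{2,3}
Constraint 3 (V < W) on D(V)={2,3,4,5} D(W)={2,3}: V {2,3,4,5}->{2}; W {2,3}->{3}
Constraint 4 (X < U) on D(X)={3,4,5,6} D(U)={2,3,4,6,7}: U {2,3,4,6,7}->{4,6,7}
So after all 4 constraints: D(V) = {2}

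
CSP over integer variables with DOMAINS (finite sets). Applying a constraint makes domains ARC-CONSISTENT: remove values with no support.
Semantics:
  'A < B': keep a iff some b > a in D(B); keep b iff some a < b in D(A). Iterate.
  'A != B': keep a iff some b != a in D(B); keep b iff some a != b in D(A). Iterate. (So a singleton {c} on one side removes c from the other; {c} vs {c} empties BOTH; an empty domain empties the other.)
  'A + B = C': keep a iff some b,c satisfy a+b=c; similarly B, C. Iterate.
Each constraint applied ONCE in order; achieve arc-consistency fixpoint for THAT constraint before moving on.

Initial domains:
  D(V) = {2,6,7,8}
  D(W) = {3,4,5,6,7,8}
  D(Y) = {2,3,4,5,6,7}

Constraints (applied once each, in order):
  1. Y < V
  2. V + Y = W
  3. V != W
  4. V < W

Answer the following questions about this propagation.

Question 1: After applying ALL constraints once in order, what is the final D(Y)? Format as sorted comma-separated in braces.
Answer: {2}

Derivation:
Constraint 1 (Y < V) on D(Y)={2,3,4,5,6,7} D(V)={2,6,7,8}: V {2,6,7,8}->{6,7,8}
Constraint 2 (V + Y = W) on D(V)={6,7,8} D(Y)={2,3,4,5,6,7} D(W)={3,4,5,6,7,8}: V {6,7,8}->{6}; Y {2,3,4,5,6,7}->{2}; W {3,4,5,6,7,8}->{8}
Constraint 3 (V != W) on D(V)={6} D(W)={8}: no change
Constraint 4 (V < W) on D(V)={6} D(W)={8}: no change
So after all 4 constraints: D(Y) = {2}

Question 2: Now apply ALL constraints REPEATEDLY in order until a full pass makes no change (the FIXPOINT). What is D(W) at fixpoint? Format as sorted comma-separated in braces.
pass 0 (initial): D(W)={3,4,5,6,7,8}
pass 1: V {2,6,7,8}->{6}; W {3,4,5,6,7,8}->{8}; Y {2,3,4,5,6,7}->{2}
pass 2: no change
Fixpoint after 2 passes: D(W) = {8}

Answer: {8}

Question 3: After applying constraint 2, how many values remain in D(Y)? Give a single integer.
Answer: 1

Derivation:
Constraint 1 (Y < V) on D(Y)={2,3,4,5,6,7} D(V)={2,6,7,8}: V {2,6,7,8}->{6,7,8}
Constraint 2 (V + Y = W) on D(V)={6,7,8} D(Y)={2,3,4,5,6,7} D(W)={3,4,5,6,7,8}: V {6,7,8}->{6}; Y {2,3,4,5,6,7}->{2}; W {3,4,5,6,7,8}->{8}
So after constraint 2: D(Y)={2}, size = 1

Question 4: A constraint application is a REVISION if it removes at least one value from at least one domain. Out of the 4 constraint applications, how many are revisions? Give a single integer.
Constraint 1 (Y < V) on D(Y)={2,3,4,5,6,7} D(V)={2,6,7,8}: V {2,6,7,8}->{6,7,8} => REVISION
Constraint 2 (V + Y = W) on D(V)={6,7,8} D(Y)={2,3,4,5,6,7} D(W)={3,4,5,6,7,8}: V {6,7,8}->{6}; Y {2,3,4,5,6,7}->{2}; W {3,4,5,6,7,8}->{8} => REVISION
Constraint 3 (V != W) on D(V)={6} D(W)={8}: no change => not a revision
Constraint 4 (V < W) on D(V)={6} D(W)={8}: no change => not a revision
Total revisions = 2

Answer: 2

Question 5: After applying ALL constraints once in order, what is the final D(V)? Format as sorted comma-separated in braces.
Constraint 1 (Y < V) on D(Y)={2,3,4,5,6,7} D(V)={2,6,7,8}: V {2,6,7,8}->{6,7,8}
Constraint 2 (V + Y = W) on D(V)={6,7,8} D(Y)={2,3,4,5,6,7} D(W)={3,4,5,6,7,8}: V {6,7,8}->{6}; Y {2,3,4,5,6,7}->{2}; W {3,4,5,6,7,8}->{8}
Constraint 3 (V != W) on D(V)={6} D(W)={8}: no change
Constraint 4 (V < W) on D(V)={6} D(W)={8}: no change
So after all 4 constraints: D(V) = {6}

Answer: {6}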